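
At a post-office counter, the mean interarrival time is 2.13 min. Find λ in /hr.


λ = 1/(interarrival time) in consistent units.
1 hour = 60 min, so λ = 60/2.13 = 28.1690 per hour

Final: 28.1690 /hr


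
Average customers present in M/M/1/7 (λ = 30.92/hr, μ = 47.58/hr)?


ρ = 30.92/47.58 = 0.6499
L = ρ[1 − (K+1)ρ^K + Kρ^(K+1)] / [(1−ρ)(1−ρ^(K+1))]
Numerator: 0.6499·(1 − 8·0.048945 + 7·0.031807) = 0.540087
Denominator: (0.3501)·(0.968193) = 0.339010
L = 0.540087/0.339010 = 1.5931

Final: 1.5931


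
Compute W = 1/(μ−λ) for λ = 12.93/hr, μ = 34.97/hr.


W = 1/(μ−λ) = 1/(34.97 − 12.93) = 1/22.04 = 0.04537 hr

Final: 0.04537 hr


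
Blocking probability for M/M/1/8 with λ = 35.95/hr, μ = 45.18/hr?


ρ = λ/μ = 35.95/45.18 = 0.7957
P_K = (1−ρ)ρ^K/(1−ρ^(K+1)) = (0.2043·0.160702)/(1 − 0.127872)
= 0.032830/0.872128 = 0.037644

Final: 0.037644


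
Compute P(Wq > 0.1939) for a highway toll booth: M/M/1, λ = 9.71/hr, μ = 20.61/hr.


ρ = 9.71/20.61 = 0.4711
P(Wq > t) = ρ·e^{−(μ−λ)t} = 0.4711·e^{−2.1135}
= 0.4711·0.120813 = 0.056919

Final: 0.056919


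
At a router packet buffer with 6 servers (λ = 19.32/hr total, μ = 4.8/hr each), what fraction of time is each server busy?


ρ = λ/(cμ) = 19.32/(6·4.8) = 19.32/28.80 = 0.6708

Final: 0.6708


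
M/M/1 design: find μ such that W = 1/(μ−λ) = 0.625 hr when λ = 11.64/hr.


W = 1/(μ−λ) ⇒ μ − λ = 1/W = 1/0.625 = 1.6000
μ = λ + 1/W = 11.64 + 1.6000 = 13.2400 per hr

Final: 13.2400 /hr


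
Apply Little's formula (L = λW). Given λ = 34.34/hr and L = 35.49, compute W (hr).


W = L/λ = 35.49/34.34 = 1.0335 hr

Final: 1.0335 hr


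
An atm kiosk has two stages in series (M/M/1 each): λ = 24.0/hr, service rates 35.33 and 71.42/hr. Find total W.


Each node sees arrival rate λ = 24.0/hr (tandem ⇒ throughput preserved).
W₁ = 1/(μ₁−λ) = 1/(35.33−24.0) = 0.08826 hr
W₂ = 1/(μ₂−λ) = 1/(71.42−24.0) = 0.02109 hr
W_total = W₁ + W₂ = 0.08826 + 0.02109 = 0.10935 hr

Final: 0.10935 hr


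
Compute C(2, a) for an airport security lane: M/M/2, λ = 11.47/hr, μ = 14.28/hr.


a = λ/μ = 0.8032; ρ = a/2 = 0.4016
P₀ = 0.426930 (from M/M/c formula)
C(c,a) = [a^c/(c!(1−ρ))]·P₀ = [0.64516/(2·0.5984)]·0.426930
= 0.53908·0.426930 = 0.230151

Final: 0.230151


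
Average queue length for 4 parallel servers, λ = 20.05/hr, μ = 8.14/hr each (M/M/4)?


a = λ/μ = 2.4631; ρ = a/4 = 0.6158
P₀ = 0.077046
Lq = P₀·a^c·ρ / (c!·(1−ρ)²) = 0.077046·36.80950·0.6158/(24·0.14762)
= 0.49293

Final: 0.49293


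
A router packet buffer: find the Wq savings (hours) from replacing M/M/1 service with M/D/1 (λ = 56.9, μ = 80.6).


ρ = 56.9/80.6 = 0.7060
Wq(M/M/1) = ρ/(μ−λ) = 0.7060/23.70 = 0.02979 hr
Wq(M/D/1) = ρ/(2(μ−λ)) = 0.01489 hr
Savings = 0.02979 − 0.01489 = 0.01489 hr

Final: 0.01489 hr


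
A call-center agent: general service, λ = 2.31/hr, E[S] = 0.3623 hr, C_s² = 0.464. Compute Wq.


ρ = λ·E[S] = 2.31·0.3623 = 0.8369
E[S²] = E[S]²(1+C_s²) = 0.3623²·(1+0.464) = 0.192167
Wq = λ·E[S²]/(2(1−ρ)) = 2.31·0.192167/(2·0.1631) = 1.36094 hr

Final: 1.36094 hr


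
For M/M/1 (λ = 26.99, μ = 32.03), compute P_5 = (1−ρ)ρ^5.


ρ = 26.99/32.03 = 0.8426
P_n = (1−ρ)·ρ^n = (1 − 0.8426)·0.8426^5 = 0.1574·0.424844 = 0.066850

Final: 0.066850


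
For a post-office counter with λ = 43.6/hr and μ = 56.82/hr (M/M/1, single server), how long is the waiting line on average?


ρ = 43.6/56.82 = 0.7673
Lq = ρ²/(1−ρ) = 0.5888/0.2327 = 2.5307

Final: 2.5307


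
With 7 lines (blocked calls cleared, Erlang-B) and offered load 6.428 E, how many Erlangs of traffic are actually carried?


B(7,6.428) = 0.212751 (Erlang-B)
Carried load = a(1 − B) = 6.428·(1 − 0.212751) = 6.428·0.787249 = 5.0604 E

Final: 5.0604 Erlangs


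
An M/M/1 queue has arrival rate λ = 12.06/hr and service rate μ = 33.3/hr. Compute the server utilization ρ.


ρ = λ/μ = 12.06/33.3 = 0.3622

Final: 0.3622


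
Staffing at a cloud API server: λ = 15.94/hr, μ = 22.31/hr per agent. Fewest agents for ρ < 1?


Stability requires cμ > λ ⇔ c > λ/μ.
λ/μ = 15.94/22.31 = 0.7145
Minimum integer c = ⌊0.7145⌋ + 1 = 1
Check: 1·22.31 = 22.31 > 15.94, while 0·22.31 = 0.00 ≤ 15.94

Final: 1 servers


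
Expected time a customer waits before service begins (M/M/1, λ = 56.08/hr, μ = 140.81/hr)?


ρ = 56.08/140.81 = 0.3983
Wq = ρ/(μ−λ) = 0.3983/(140.81 − 56.08) = 0.3983/84.73 = 0.004700 hr

Final: 0.004700 hr


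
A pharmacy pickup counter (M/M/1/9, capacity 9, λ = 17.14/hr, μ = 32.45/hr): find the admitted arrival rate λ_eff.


ρ = 0.5282; P_K = (1−ρ)ρ^9/(1−ρ^10) = 0.001512
λ_eff = λ(1 − P_K) = 17.14·(1 − 0.001512) = 17.14·0.998488 = 17.1141 /hr

Final: 17.1141 /hr


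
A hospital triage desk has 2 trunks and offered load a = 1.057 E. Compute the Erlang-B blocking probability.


B(c,a) = (a^c/c!) / Σ_{k=0}^{c} a^k/k!
a^2/2! = 0.558624
Σ terms (k=0..2): 1.00000 + 1.05700 + 0.55862 = 2.615625
B = 0.558624/2.615625 = 0.213572

Final: 0.213572


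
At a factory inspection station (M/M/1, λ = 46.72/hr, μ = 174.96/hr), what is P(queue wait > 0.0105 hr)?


ρ = 46.72/174.96 = 0.2670
P(Wq > t) = ρ·e^{−(μ−λ)t} = 0.2670·e^{−1.3465}
= 0.2670·0.260144 = 0.069467

Final: 0.069467


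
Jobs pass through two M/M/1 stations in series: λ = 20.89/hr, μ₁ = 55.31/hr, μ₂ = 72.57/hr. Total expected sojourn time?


Each node sees arrival rate λ = 20.89/hr (tandem ⇒ throughput preserved).
W₁ = 1/(μ₁−λ) = 1/(55.31−20.89) = 0.02905 hr
W₂ = 1/(μ₂−λ) = 1/(72.57−20.89) = 0.01935 hr
W_total = W₁ + W₂ = 0.02905 + 0.01935 = 0.04840 hr

Final: 0.04840 hr


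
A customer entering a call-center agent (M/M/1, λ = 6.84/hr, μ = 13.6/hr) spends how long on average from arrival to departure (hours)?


W = 1/(μ−λ) = 1/(13.6 − 6.84) = 1/6.76 = 0.1479 hr

Final: 0.1479 hr


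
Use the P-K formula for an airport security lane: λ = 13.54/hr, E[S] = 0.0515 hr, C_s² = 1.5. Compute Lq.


ρ = λ·E[S] = 13.54·0.0515 = 0.6973
Lq = ρ²(1+C_s²)/(2(1−ρ)) = 0.4862·(1+1.5)/(2·0.3027)
= 0.4862·2.5000/0.6054 = 2.00800

Final: 2.00800


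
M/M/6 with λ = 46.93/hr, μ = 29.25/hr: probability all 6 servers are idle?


a = λ/μ = 46.93/29.25 = 1.6044; ρ = a/c = 0.2674
Σ_{k=0}^{5} a^k/k! (terms k=0..5) = 1.00000 + 1.60444 + 1.28712 + 0.68837 + 0.27611 + 0.08860 = 4.94465
Tail: a^6/(6!(1−ρ)) = 17.05879/(720·0.7326) = 0.03234
P₀ = 1/(4.94465 + 0.03234) = 1/4.97699 = 0.200925

Final: 0.200925


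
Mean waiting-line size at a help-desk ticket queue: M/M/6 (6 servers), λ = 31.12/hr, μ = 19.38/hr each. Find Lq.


a = λ/μ = 1.6058; ρ = a/6 = 0.2676
P₀ = 0.200656
Lq = P₀·a^c·ρ / (c!·(1−ρ)²) = 0.200656·17.14411·0.2676/(720·0.53637)
= 0.002384

Final: 0.002384


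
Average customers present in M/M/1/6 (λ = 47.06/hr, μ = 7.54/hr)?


ρ = 47.06/7.54 = 6.2414
L = ρ[1 − (K+1)ρ^K + Kρ^(K+1)] / [(1−ρ)(1−ρ^(K+1))]
Numerator: 6.2414·(1 − 7·59113.062796 + 6·368947.047109) = 11233807.710251
Denominator: (-5.2414)·(-368946.047109) = 1933786.177951
L = 11233807.710251/1933786.177951 = 5.8092

Final: 5.8092


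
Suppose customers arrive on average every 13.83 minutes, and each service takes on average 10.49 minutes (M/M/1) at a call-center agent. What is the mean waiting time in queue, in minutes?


λ = 60/13.83 = 4.3384 /hr
μ = 60/10.49 = 5.7197 /hr
ρ = λ/μ = 4.3384/5.7197 = 0.7585
Wq = ρ/(μ−λ) = 0.7585/(5.7197−4.3384) = 0.54910 hr
In minutes: 0.54910·60 = 32.946 min

Final: 32.946 min


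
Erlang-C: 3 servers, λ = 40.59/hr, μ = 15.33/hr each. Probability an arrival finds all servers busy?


a = λ/μ = 2.6477; ρ = a/3 = 0.8826
P₀ = 0.029850 (from M/M/c formula)
C(c,a) = [a^c/(c!(1−ρ))]·P₀ = [18.56225/(6·0.1174)]·0.029850
= 26.34809·0.029850 = 0.786484

Final: 0.786484


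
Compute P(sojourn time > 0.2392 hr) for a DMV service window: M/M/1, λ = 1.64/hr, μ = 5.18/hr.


W ~ Exponential(μ−λ) for M/M/1.
μ − λ = 5.18 − 1.64 = 3.5400
P(W > t) = e^{−(μ−λ)t} = e^{−0.8468} = 0.428799

Final: 0.428799


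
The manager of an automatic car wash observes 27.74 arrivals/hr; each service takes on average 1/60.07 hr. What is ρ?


ρ = λ/μ = 27.74/60.07 = 0.4618

Final: 0.4618


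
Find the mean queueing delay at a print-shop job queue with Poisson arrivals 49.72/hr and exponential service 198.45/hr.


ρ = 49.72/198.45 = 0.2505
Wq = ρ/(μ−λ) = 0.2505/(198.45 − 49.72) = 0.2505/148.73 = 0.001685 hr

Final: 0.001685 hr


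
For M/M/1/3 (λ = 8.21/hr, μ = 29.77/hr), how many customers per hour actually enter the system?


ρ = 0.2758; P_K = (1−ρ)ρ^3/(1−ρ^4) = 0.015279
λ_eff = λ(1 − P_K) = 8.21·(1 − 0.015279) = 8.21·0.984721 = 8.0846 /hr

Final: 8.0846 /hr


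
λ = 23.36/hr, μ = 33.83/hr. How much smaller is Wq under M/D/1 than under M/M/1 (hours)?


ρ = 23.36/33.83 = 0.6905
Wq(M/M/1) = ρ/(μ−λ) = 0.6905/10.47 = 0.06595 hr
Wq(M/D/1) = ρ/(2(μ−λ)) = 0.03298 hr
Savings = 0.06595 − 0.03298 = 0.03298 hr

Final: 0.03298 hr


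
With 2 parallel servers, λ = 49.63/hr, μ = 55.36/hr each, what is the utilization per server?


ρ = λ/(cμ) = 49.63/(2·55.36) = 49.63/110.72 = 0.4482

Final: 0.4482


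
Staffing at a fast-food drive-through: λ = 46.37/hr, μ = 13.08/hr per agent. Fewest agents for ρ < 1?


Stability requires cμ > λ ⇔ c > λ/μ.
λ/μ = 46.37/13.08 = 3.5451
Minimum integer c = ⌊3.5451⌋ + 1 = 4
Check: 4·13.08 = 52.32 > 46.37, while 3·13.08 = 39.24 ≤ 46.37

Final: 4 servers


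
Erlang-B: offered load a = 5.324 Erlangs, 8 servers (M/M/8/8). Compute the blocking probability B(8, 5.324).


B(c,a) = (a^c/c!) / Σ_{k=0}^{c} a^k/k!
a^8/8! = 16.009724
Σ terms (k=0..8): 1.00000 + 5.32400 + 14.17249 + 25.15144 + 33.47657 + 35.64585 + 31.62975 + 24.05669 + 16.00972 = 186.466512
B = 16.009724/186.466512 = 0.085858

Final: 0.085858


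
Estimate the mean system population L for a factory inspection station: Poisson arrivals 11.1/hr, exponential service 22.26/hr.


ρ = λ/μ = 11.1/22.26 = 0.4987
L = ρ/(1−ρ) = 0.4987/(1 − 0.4987) = 0.4987/0.5013 = 0.9946

Final: 0.9946


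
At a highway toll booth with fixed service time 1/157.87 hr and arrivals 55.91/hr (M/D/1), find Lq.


ρ = 55.91/157.87 = 0.3542
M/D/1: Lq = ρ²/(2(1−ρ)) = 0.1254/(2·0.6458) = 0.09710

Final: 0.09710


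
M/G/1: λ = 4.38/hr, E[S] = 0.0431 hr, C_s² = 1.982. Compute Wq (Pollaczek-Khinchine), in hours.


ρ = λ·E[S] = 4.38·0.0431 = 0.1888
E[S²] = E[S]²(1+C_s²) = 0.0431²·(1+1.982) = 0.005539
Wq = λ·E[S²]/(2(1−ρ)) = 4.38·0.005539/(2·0.8112) = 0.01495 hr

Final: 0.01495 hr


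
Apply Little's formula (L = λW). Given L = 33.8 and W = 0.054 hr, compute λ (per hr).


λ = L/W = 33.8/0.054 = 625.9259 /hr

Final: 625.9259 /hr


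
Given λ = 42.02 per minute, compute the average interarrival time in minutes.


Mean interarrival time = 1/λ = 1/42.02 minute = 0.02380 minute
In minutes: 0.02380 × 1 = 0.02380 min

Final: 0.02380 min


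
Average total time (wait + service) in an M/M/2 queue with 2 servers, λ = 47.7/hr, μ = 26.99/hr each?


a = 1.7673; ρ = 0.8837; P₀ = 0.061762
Lq = P₀·a^c·ρ/(c!(1−ρ)²) = 6.29734
Wq = Lq/λ = 6.29734/47.7 = 0.13202 hr
W = Wq + 1/μ = 0.13202 + 0.03705 = 0.16907 hr

Final: 0.16907 hr


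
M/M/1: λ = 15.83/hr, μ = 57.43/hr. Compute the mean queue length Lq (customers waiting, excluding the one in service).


ρ = 15.83/57.43 = 0.2756
Lq = ρ²/(1−ρ) = 0.07598/0.7244 = 0.1049

Final: 0.1049


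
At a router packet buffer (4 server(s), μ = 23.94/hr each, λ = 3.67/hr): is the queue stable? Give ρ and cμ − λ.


Total capacity cμ = 4·23.94 = 95.76/hr
ρ = λ/(cμ) = 3.67/95.76 = 0.03832
Stable ⇔ ρ < 1: YES
Spare capacity = cμ − λ = 95.76 − 3.67 = 92.09/hr

Final: ρ = 0.03832; stable; margin = 92.09/hr


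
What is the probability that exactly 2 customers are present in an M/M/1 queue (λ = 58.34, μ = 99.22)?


ρ = 58.34/99.22 = 0.5880
P_n = (1−ρ)·ρ^n = (1 − 0.5880)·0.5880^2 = 0.4120·0.345728 = 0.142445

Final: 0.142445


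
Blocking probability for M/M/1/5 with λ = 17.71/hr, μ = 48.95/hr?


ρ = λ/μ = 17.71/48.95 = 0.3618
P_K = (1−ρ)ρ^K/(1−ρ^(K+1)) = (0.6382·0.006199)/(1 − 0.002243)
= 0.003956/0.997757 = 0.003965

Final: 0.003965


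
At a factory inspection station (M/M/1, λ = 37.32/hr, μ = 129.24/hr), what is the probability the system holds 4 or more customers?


ρ = 37.32/129.24 = 0.2888
P(N ≥ n) = ρ^n = 0.2888^4 = 0.006953

Final: 0.006953


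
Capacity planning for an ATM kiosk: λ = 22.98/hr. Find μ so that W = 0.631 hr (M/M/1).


W = 1/(μ−λ) ⇒ μ − λ = 1/W = 1/0.631 = 1.5848
μ = λ + 1/W = 22.98 + 1.5848 = 24.5648 per hr

Final: 24.5648 /hr


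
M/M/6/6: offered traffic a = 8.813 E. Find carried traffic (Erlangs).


B(6,8.813) = 0.431567 (Erlang-B)
Carried load = a(1 − B) = 8.813·(1 − 0.431567) = 8.813·0.568433 = 5.0096 E

Final: 5.0096 Erlangs


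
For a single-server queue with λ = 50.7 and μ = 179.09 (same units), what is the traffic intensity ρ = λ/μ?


ρ = λ/μ = 50.7/179.09 = 0.2831

Final: 0.2831


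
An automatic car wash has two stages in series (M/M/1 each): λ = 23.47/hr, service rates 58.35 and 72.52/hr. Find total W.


Each node sees arrival rate λ = 23.47/hr (tandem ⇒ throughput preserved).
W₁ = 1/(μ₁−λ) = 1/(58.35−23.47) = 0.02867 hr
W₂ = 1/(μ₂−λ) = 1/(72.52−23.47) = 0.02039 hr
W_total = W₁ + W₂ = 0.02867 + 0.02039 = 0.04906 hr

Final: 0.04906 hr


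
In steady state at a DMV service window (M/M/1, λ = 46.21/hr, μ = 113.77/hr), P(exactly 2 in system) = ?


ρ = 46.21/113.77 = 0.4062
P_n = (1−ρ)·ρ^n = (1 − 0.4062)·0.4062^2 = 0.5938·0.164974 = 0.097967

Final: 0.097967


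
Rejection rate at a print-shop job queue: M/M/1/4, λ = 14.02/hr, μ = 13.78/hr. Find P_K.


ρ = λ/μ = 14.02/13.78 = 1.0174
P_K = (1−ρ)ρ^K/(1−ρ^(K+1)) = (-0.01742·1.071507)/(1 − 1.090169)
= -0.018662/-0.090169 = 0.206966

Final: 0.206966


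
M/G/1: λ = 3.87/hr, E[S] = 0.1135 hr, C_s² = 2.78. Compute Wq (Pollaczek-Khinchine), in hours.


ρ = λ·E[S] = 3.87·0.1135 = 0.4392
E[S²] = E[S]²(1+C_s²) = 0.1135²·(1+2.78) = 0.048695
Wq = λ·E[S²]/(2(1−ρ)) = 3.87·0.048695/(2·0.5608) = 0.16803 hr

Final: 0.16803 hr


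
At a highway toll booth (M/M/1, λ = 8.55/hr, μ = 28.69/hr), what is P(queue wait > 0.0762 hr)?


ρ = 8.55/28.69 = 0.2980
P(Wq > t) = ρ·e^{−(μ−λ)t} = 0.2980·e^{−1.5347}
= 0.2980·0.215527 = 0.064230

Final: 0.064230


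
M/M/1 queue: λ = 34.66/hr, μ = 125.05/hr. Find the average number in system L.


ρ = λ/μ = 34.66/125.05 = 0.2772
L = ρ/(1−ρ) = 0.2772/(1 − 0.2772) = 0.2772/0.7228 = 0.3834

Final: 0.3834


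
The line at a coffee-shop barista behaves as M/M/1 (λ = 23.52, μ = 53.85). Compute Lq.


ρ = 23.52/53.85 = 0.4368
Lq = ρ²/(1−ρ) = 0.1908/0.5632 = 0.3387

Final: 0.3387


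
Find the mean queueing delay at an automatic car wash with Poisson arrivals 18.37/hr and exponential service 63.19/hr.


ρ = 18.37/63.19 = 0.2907
Wq = ρ/(μ−λ) = 0.2907/(63.19 − 18.37) = 0.2907/44.82 = 0.006486 hr

Final: 0.006486 hr


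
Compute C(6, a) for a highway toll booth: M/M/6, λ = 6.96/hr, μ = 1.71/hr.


a = λ/μ = 4.0702; ρ = a/6 = 0.6784
P₀ = 0.015392 (from M/M/c formula)
C(c,a) = [a^c/(c!(1−ρ))]·P₀ = [4546.51654/(720·0.3216)]·0.015392
= 19.63269·0.015392 = 0.302191

Final: 0.302191


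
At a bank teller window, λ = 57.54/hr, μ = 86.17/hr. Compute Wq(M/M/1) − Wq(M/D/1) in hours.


ρ = 57.54/86.17 = 0.6677
Wq(M/M/1) = ρ/(μ−λ) = 0.6677/28.63 = 0.02332 hr
Wq(M/D/1) = ρ/(2(μ−λ)) = 0.01166 hr
Savings = 0.02332 − 0.01166 = 0.01166 hr

Final: 0.01166 hr


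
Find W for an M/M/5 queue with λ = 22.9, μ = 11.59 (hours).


a = 1.9758; ρ = 0.3952; P₀ = 0.137678
Lq = P₀·a^c·ρ/(c!(1−ρ)²) = 0.03732
Wq = Lq/λ = 0.03732/22.9 = 0.001630 hr
W = Wq + 1/μ = 0.001630 + 0.08628 = 0.08791 hr

Final: 0.08791 hr


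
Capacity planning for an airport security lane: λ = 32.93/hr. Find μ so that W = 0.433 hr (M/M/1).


W = 1/(μ−λ) ⇒ μ − λ = 1/W = 1/0.433 = 2.3095
μ = λ + 1/W = 32.93 + 2.3095 = 35.2395 per hr

Final: 35.2395 /hr


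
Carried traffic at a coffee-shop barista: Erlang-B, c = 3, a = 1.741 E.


B(3,1.741) = 0.171244 (Erlang-B)
Carried load = a(1 − B) = 1.741·(1 − 0.171244) = 1.741·0.828756 = 1.4429 E

Final: 1.4429 Erlangs


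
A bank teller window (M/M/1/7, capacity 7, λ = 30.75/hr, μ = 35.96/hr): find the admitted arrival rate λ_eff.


ρ = 0.8551; P_K = (1−ρ)ρ^7/(1−ρ^8) = 0.067832
λ_eff = λ(1 − P_K) = 30.75·(1 − 0.067832) = 30.75·0.932168 = 28.6642 /hr

Final: 28.6642 /hr


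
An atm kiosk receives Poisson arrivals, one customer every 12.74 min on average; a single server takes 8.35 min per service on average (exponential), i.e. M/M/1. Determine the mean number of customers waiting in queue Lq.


λ = 60/12.74 = 4.7096 /hr
μ = 60/8.35 = 7.1856 /hr
ρ = λ/μ = 4.7096/7.1856 = 0.6554
Lq = ρ²/(1−ρ) = 0.4296/0.3446 = 1.2466

Final: 1.2466


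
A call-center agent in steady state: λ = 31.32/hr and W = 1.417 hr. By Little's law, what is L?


L = λW = 31.32·1.417 = 44.3804

Final: 44.3804


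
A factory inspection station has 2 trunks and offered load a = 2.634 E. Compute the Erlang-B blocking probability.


B(c,a) = (a^c/c!) / Σ_{k=0}^{c} a^k/k!
a^2/2! = 3.468978
Σ terms (k=0..2): 1.00000 + 2.63400 + 3.46898 = 7.102978
B = 3.468978/7.102978 = 0.488384

Final: 0.488384


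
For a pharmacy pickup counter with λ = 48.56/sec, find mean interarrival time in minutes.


Mean interarrival time = 1/λ = 1/48.56 second = 0.02059 second
In minutes: 0.02059 × 0.0166667 = 0.0003432 min

Final: 0.0003432 min


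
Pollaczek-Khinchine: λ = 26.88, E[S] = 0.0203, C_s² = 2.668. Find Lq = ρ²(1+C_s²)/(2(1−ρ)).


ρ = λ·E[S] = 26.88·0.0203 = 0.5457
Lq = ρ²(1+C_s²)/(2(1−ρ)) = 0.2977·(1+2.668)/(2·0.4543)
= 0.2977·3.6680/0.9087 = 1.20191

Final: 1.20191


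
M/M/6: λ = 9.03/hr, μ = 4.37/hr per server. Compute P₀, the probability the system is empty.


a = λ/μ = 9.03/4.37 = 2.0664; ρ = a/c = 0.3444
Σ_{k=0}^{5} a^k/k! (terms k=0..5) = 1.00000 + 2.06636 + 2.13493 + 1.47051 + 0.75965 + 0.31394 = 7.74539
Tail: a^6/(6!(1−ρ)) = 77.84628/(720·0.6556) = 0.16492
P₀ = 1/(7.74539 + 0.16492) = 1/7.91030 = 0.126417

Final: 0.126417


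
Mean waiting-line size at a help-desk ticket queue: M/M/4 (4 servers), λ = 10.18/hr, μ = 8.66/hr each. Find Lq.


a = λ/μ = 1.1755; ρ = a/4 = 0.2939
P₀ = 0.307707
Lq = P₀·a^c·ρ / (c!·(1−ρ)²) = 0.307707·1.90950·0.2939/(24·0.49861)
= 0.01443

Final: 0.01443


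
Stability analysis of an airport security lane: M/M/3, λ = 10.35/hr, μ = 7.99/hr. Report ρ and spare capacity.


Total capacity cμ = 3·7.99 = 23.97/hr
ρ = λ/(cμ) = 10.35/23.97 = 0.4318
Stable ⇔ ρ < 1: YES
Spare capacity = cμ − λ = 23.97 − 10.35 = 13.62/hr

Final: ρ = 0.4318; stable; margin = 13.62/hr


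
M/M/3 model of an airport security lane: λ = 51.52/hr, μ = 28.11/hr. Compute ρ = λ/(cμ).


ρ = λ/(cμ) = 51.52/(3·28.11) = 51.52/84.33 = 0.6109

Final: 0.6109


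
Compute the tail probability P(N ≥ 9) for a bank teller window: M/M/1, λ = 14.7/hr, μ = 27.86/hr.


ρ = 14.7/27.86 = 0.5276
P(N ≥ n) = ρ^n = 0.5276^9 = 0.003170

Final: 0.003170


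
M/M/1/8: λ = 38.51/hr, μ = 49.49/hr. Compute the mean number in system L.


ρ = 38.51/49.49 = 0.7781
L = ρ[1 − (K+1)ρ^K + Kρ^(K+1)] / [(1−ρ)(1−ρ^(K+1))]
Numerator: 0.7781·(1 − 9·0.134415 + 8·0.104593) = 0.487900
Denominator: (0.2219)·(0.895407) = 0.198658
L = 0.487900/0.198658 = 2.4560

Final: 2.4560


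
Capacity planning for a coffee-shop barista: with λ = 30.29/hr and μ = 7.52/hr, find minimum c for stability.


Stability requires cμ > λ ⇔ c > λ/μ.
λ/μ = 30.29/7.52 = 4.0279
Minimum integer c = ⌊4.0279⌋ + 1 = 5
Check: 5·7.52 = 37.60 > 30.29, while 4·7.52 = 30.08 ≤ 30.29

Final: 5 servers


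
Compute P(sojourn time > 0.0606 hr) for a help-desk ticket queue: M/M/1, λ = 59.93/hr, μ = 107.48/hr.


W ~ Exponential(μ−λ) for M/M/1.
μ − λ = 107.48 − 59.93 = 47.5500
P(W > t) = e^{−(μ−λ)t} = e^{−2.8815} = 0.056049

Final: 0.056049


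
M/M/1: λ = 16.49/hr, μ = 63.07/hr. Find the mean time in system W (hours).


W = 1/(μ−λ) = 1/(63.07 − 16.49) = 1/46.58 = 0.02147 hr

Final: 0.02147 hr


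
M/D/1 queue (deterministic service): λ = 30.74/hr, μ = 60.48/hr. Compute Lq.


ρ = 30.74/60.48 = 0.5083
M/D/1: Lq = ρ²/(2(1−ρ)) = 0.2583/(2·0.4917) = 0.26268

Final: 0.26268


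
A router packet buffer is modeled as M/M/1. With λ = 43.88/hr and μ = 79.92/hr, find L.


ρ = λ/μ = 43.88/79.92 = 0.5490
L = ρ/(1−ρ) = 0.5490/(1 − 0.5490) = 0.5490/0.4510 = 1.2175

Final: 1.2175


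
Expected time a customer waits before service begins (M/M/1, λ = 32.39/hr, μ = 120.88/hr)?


ρ = 32.39/120.88 = 0.2680
Wq = ρ/(μ−λ) = 0.2680/(120.88 − 32.39) = 0.2680/88.49 = 0.003028 hr

Final: 0.003028 hr


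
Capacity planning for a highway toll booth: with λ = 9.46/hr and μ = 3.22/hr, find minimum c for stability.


Stability requires cμ > λ ⇔ c > λ/μ.
λ/μ = 9.46/3.22 = 2.9379
Minimum integer c = ⌊2.9379⌋ + 1 = 3
Check: 3·3.22 = 9.66 > 9.46, while 2·3.22 = 6.44 ≤ 9.46

Final: 3 servers


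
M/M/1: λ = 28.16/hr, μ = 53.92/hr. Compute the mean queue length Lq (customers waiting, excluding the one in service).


ρ = 28.16/53.92 = 0.5223
Lq = ρ²/(1−ρ) = 0.2728/0.4777 = 0.5709

Final: 0.5709


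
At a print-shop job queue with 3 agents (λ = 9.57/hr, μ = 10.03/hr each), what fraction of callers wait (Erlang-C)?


a = λ/μ = 0.9541; ρ = a/3 = 0.3180
P₀ = 0.381444 (from M/M/c formula)
C(c,a) = [a^c/(c!(1−ρ))]·P₀ = [0.86863/(6·0.6820)]·0.381444
= 0.21229·0.381444 = 0.080976

Final: 0.080976


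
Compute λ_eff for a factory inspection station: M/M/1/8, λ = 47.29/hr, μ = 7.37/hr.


ρ = 6.4166; P_K = (1−ρ)ρ^8/(1−ρ^9) = 0.844153
λ_eff = λ(1 − P_K) = 47.29·(1 − 0.844153) = 47.29·0.155847 = 7.3700 /hr

Final: 7.3700 /hr


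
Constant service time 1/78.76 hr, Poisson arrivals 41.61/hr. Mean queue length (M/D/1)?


ρ = 41.61/78.76 = 0.5283
M/D/1: Lq = ρ²/(2(1−ρ)) = 0.2791/(2·0.4717) = 0.29587

Final: 0.29587


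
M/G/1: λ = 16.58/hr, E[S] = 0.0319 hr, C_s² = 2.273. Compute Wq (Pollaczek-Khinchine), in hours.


ρ = λ·E[S] = 16.58·0.0319 = 0.5289
E[S²] = E[S]²(1+C_s²) = 0.0319²·(1+2.273) = 0.003331
Wq = λ·E[S²]/(2(1−ρ)) = 16.58·0.003331/(2·0.4711) = 0.05861 hr

Final: 0.05861 hr


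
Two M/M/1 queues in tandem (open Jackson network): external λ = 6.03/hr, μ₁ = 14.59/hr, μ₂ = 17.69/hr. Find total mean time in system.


Each node sees arrival rate λ = 6.03/hr (tandem ⇒ throughput preserved).
W₁ = 1/(μ₁−λ) = 1/(14.59−6.03) = 0.11682 hr
W₂ = 1/(μ₂−λ) = 1/(17.69−6.03) = 0.08576 hr
W_total = W₁ + W₂ = 0.11682 + 0.08576 = 0.20259 hr

Final: 0.20259 hr


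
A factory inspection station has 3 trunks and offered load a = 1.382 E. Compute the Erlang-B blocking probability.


B(c,a) = (a^c/c!) / Σ_{k=0}^{c} a^k/k!
a^3/3! = 0.439919
Σ terms (k=0..3): 1.00000 + 1.38200 + 0.95496 + 0.43992 = 3.776881
B = 0.439919/3.776881 = 0.116477

Final: 0.116477


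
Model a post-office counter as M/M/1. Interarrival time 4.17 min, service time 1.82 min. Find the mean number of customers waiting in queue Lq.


λ = 60/4.17 = 14.3885 /hr
μ = 60/1.82 = 32.9670 /hr
ρ = λ/μ = 14.3885/32.9670 = 0.4365
Lq = ρ²/(1−ρ) = 0.1905/0.5635 = 0.3380

Final: 0.3380


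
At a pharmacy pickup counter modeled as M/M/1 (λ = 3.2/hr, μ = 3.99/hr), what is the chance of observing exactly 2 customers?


ρ = 3.2/3.99 = 0.8020
P_n = (1−ρ)·ρ^n = (1 − 0.8020)·0.8020^2 = 0.1980·0.643212 = 0.127353

Final: 0.127353


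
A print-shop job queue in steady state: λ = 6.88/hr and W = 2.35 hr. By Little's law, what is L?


L = λW = 6.88·2.35 = 16.1680

Final: 16.1680


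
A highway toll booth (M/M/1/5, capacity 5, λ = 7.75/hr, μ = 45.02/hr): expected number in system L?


ρ = 7.75/45.02 = 0.1721
L = ρ[1 − (K+1)ρ^K + Kρ^(K+1)] / [(1−ρ)(1−ρ^(K+1))]
Numerator: 0.1721·(1 − 6·0.0001512 + 5·0.00002602) = 0.172012
Denominator: (0.8279)·(0.999974) = 0.827833
L = 0.172012/0.827833 = 0.2078

Final: 0.2078


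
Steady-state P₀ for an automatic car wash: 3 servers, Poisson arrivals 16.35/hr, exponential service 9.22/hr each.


a = λ/μ = 16.35/9.22 = 1.7733; ρ = a/c = 0.5911
Σ_{k=0}^{2} a^k/k! (terms k=0..2) = 1.00000 + 1.77332 + 1.57233 = 4.34565
Tail: a^3/(3!(1−ρ)) = 5.57648/(6·0.4089) = 2.27300
P₀ = 1/(4.34565 + 2.27300) = 1/6.61865 = 0.151088

Final: 0.151088


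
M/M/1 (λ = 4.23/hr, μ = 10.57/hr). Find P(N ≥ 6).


ρ = 4.23/10.57 = 0.4002
P(N ≥ n) = ρ^n = 0.4002^6 = 0.004108

Final: 0.004108


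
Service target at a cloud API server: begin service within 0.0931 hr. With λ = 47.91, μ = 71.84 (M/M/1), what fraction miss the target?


ρ = 47.91/71.84 = 0.6669
P(Wq > t) = ρ·e^{−(μ−λ)t} = 0.6669·e^{−2.2279}
= 0.6669·0.107756 = 0.071863

Final: 0.071863


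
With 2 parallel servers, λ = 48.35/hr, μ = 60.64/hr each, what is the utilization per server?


ρ = λ/(cμ) = 48.35/(2·60.64) = 48.35/121.28 = 0.3987

Final: 0.3987


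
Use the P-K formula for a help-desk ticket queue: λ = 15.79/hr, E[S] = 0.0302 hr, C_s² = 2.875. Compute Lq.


ρ = λ·E[S] = 15.79·0.0302 = 0.4769
Lq = ρ²(1+C_s²)/(2(1−ρ)) = 0.2274·(1+2.875)/(2·0.5231)
= 0.2274·3.8750/1.0463 = 0.84217

Final: 0.84217


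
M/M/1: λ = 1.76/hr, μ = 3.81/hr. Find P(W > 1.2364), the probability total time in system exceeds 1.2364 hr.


W ~ Exponential(μ−λ) for M/M/1.
μ − λ = 3.81 − 1.76 = 2.0500
P(W > t) = e^{−(μ−λ)t} = e^{−2.5346} = 0.079292

Final: 0.079292


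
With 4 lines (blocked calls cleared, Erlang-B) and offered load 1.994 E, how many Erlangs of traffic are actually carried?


B(4,1.994) = 0.094613 (Erlang-B)
Carried load = a(1 − B) = 1.994·(1 − 0.094613) = 1.994·0.905387 = 1.8053 E

Final: 1.8053 Erlangs


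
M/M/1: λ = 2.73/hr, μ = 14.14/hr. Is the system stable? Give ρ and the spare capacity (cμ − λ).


Total capacity cμ = 1·14.14 = 14.14/hr
ρ = λ/(cμ) = 2.73/14.14 = 0.1931
Stable ⇔ ρ < 1: YES
Spare capacity = cμ − λ = 14.14 − 2.73 = 11.41/hr

Final: ρ = 0.1931; stable; margin = 11.41/hr


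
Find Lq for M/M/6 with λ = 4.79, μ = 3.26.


a = λ/μ = 1.4693; ρ = a/6 = 0.2449
P₀ = 0.230030
Lq = P₀·a^c·ρ / (c!·(1−ρ)²) = 0.230030·10.06254·0.2449/(720·0.57019)
= 0.001381

Final: 0.001381


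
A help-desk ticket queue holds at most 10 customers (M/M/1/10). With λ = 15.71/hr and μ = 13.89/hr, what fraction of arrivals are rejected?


ρ = λ/μ = 15.71/13.89 = 1.1310
P_K = (1−ρ)ρ^K/(1−ρ^(K+1)) = (-0.1310·3.425622)/(1 − 3.874479)
= -0.448858/-2.874479 = 0.156153

Final: 0.156153


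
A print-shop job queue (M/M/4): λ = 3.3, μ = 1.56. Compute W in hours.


a = 2.1154; ρ = 0.5288; P₀ = 0.114925
Lq = P₀·a^c·ρ/(c!(1−ρ)²) = 0.22844
Wq = Lq/λ = 0.22844/3.3 = 0.06922 hr
W = Wq + 1/μ = 0.06922 + 0.64103 = 0.71025 hr

Final: 0.71025 hr


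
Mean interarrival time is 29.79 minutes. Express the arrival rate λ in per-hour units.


λ = 1/(interarrival time) in consistent units.
1 hour = 60 min, so λ = 60/29.79 = 2.0141 per hour

Final: 2.0141 /hr


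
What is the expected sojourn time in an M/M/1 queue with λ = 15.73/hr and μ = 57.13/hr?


W = 1/(μ−λ) = 1/(57.13 − 15.73) = 1/41.40 = 0.02415 hr

Final: 0.02415 hr


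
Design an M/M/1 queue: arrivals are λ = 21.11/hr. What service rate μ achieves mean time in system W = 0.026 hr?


W = 1/(μ−λ) ⇒ μ − λ = 1/W = 1/0.026 = 38.4615
μ = λ + 1/W = 21.11 + 38.4615 = 59.5715 per hr

Final: 59.5715 /hr


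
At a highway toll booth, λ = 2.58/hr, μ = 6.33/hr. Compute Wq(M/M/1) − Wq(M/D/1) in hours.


ρ = 2.58/6.33 = 0.4076
Wq(M/M/1) = ρ/(μ−λ) = 0.4076/3.75 = 0.10869 hr
Wq(M/D/1) = ρ/(2(μ−λ)) = 0.05434 hr
Savings = 0.10869 − 0.05434 = 0.05434 hr

Final: 0.05434 hr


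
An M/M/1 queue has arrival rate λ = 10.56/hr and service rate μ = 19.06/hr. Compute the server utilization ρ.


ρ = λ/μ = 10.56/19.06 = 0.5540

Final: 0.5540


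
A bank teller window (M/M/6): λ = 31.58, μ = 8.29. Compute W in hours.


a = 3.8094; ρ = 0.6349; P₀ = 0.020677
Lq = P₀·a^c·ρ/(c!(1−ρ)²) = 0.41801
Wq = Lq/λ = 0.41801/31.58 = 0.01324 hr
W = Wq + 1/μ = 0.01324 + 0.12063 = 0.13386 hr

Final: 0.13386 hr


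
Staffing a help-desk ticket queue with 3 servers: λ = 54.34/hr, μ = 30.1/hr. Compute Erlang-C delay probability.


a = λ/μ = 1.8053; ρ = a/3 = 0.6018
P₀ = 0.144982 (from M/M/c formula)
C(c,a) = [a^c/(c!(1−ρ))]·P₀ = [5.88382/(6·0.3982)]·0.144982
= 2.46250·0.144982 = 0.357019

Final: 0.357019


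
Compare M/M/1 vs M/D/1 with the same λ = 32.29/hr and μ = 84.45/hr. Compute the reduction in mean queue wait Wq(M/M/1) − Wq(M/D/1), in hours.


ρ = 32.29/84.45 = 0.3824
Wq(M/M/1) = ρ/(μ−λ) = 0.3824/52.16 = 0.007330 hr
Wq(M/D/1) = ρ/(2(μ−λ)) = 0.003665 hr
Savings = 0.007330 − 0.003665 = 0.003665 hr

Final: 0.003665 hr


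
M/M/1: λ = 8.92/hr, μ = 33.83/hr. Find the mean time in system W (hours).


W = 1/(μ−λ) = 1/(33.83 − 8.92) = 1/24.91 = 0.04014 hr

Final: 0.04014 hr


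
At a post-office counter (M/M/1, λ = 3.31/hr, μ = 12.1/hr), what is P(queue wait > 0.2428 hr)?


ρ = 3.31/12.1 = 0.2736
P(Wq > t) = ρ·e^{−(μ−λ)t} = 0.2736·e^{−2.1342}
= 0.2736·0.118338 = 0.032372

Final: 0.032372


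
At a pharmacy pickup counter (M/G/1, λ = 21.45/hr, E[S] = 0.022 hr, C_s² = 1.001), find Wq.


ρ = λ·E[S] = 21.45·0.022 = 0.4719
E[S²] = E[S]²(1+C_s²) = 0.022²·(1+1.001) = 0.0009685
Wq = λ·E[S²]/(2(1−ρ)) = 21.45·0.0009685/(2·0.5281) = 0.01967 hr

Final: 0.01967 hr


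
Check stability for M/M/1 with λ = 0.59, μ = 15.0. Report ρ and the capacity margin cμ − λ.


Total capacity cμ = 1·15.0 = 15.00/hr
ρ = λ/(cμ) = 0.59/15.00 = 0.03933
Stable ⇔ ρ < 1: YES
Spare capacity = cμ − λ = 15.00 − 0.59 = 14.41/hr

Final: ρ = 0.03933; stable; margin = 14.41/hr


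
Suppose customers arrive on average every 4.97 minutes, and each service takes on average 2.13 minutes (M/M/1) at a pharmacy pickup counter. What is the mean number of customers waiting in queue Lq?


λ = 60/4.97 = 12.0724 /hr
μ = 60/2.13 = 28.1690 /hr
ρ = λ/μ = 12.0724/28.1690 = 0.4286
Lq = ρ²/(1−ρ) = 0.1837/0.5714 = 0.3214

Final: 0.3214


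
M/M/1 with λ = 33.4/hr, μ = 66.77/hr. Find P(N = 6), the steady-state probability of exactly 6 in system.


ρ = 33.4/66.77 = 0.5002
P_n = (1−ρ)·ρ^n = (1 − 0.5002)·0.5002^6 = 0.4998·0.015667 = 0.007830

Final: 0.007830


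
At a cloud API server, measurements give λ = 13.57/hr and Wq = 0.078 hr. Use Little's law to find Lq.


Lq = λWq = 13.57·0.078 = 1.0585

Final: 1.0585


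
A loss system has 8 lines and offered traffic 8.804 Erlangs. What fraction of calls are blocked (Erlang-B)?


B(c,a) = (a^c/c!) / Σ_{k=0}^{c} a^k/k!
a^8/8! = 895.199328
Σ terms (k=0..8): 1.00000 + 8.80400 + 38.75521 + 113.73362 + 250.32769 + 440.77700 + 646.76678 + 813.44782 + 895.19933 = 3208.811448
B = 895.199328/3208.811448 = 0.278982

Final: 0.278982


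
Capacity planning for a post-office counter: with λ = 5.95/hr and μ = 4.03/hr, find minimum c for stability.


Stability requires cμ > λ ⇔ c > λ/μ.
λ/μ = 5.95/4.03 = 1.4764
Minimum integer c = ⌊1.4764⌋ + 1 = 2
Check: 2·4.03 = 8.06 > 5.95, while 1·4.03 = 4.03 ≤ 5.95

Final: 2 servers


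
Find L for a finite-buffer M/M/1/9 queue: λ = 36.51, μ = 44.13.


ρ = 36.51/44.13 = 0.8273
L = ρ[1 − (K+1)ρ^K + Kρ^(K+1)] / [(1−ρ)(1−ρ^(K+1))]
Numerator: 0.8273·(1 − 10·0.181594 + 9·0.150238) = 0.443614
Denominator: (0.1727)·(0.849762) = 0.146730
L = 0.443614/0.146730 = 3.0233

Final: 3.0233


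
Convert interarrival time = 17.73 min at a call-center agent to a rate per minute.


λ = 1/(interarrival time) in consistent units.
1 minute = 1 min, so λ = 1/17.73 = 0.05640 per minute

Final: 0.05640 /min


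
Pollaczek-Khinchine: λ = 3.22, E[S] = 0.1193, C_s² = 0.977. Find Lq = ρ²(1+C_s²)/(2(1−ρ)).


ρ = λ·E[S] = 3.22·0.1193 = 0.3841
Lq = ρ²(1+C_s²)/(2(1−ρ)) = 0.1476·(1+0.977)/(2·0.6159)
= 0.1476·1.9770/1.2317 = 0.23686

Final: 0.23686


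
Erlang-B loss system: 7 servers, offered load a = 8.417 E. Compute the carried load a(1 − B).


B(7,8.417) = 0.331178 (Erlang-B)
Carried load = a(1 − B) = 8.417·(1 − 0.331178) = 8.417·0.668822 = 5.6295 E

Final: 5.6295 Erlangs


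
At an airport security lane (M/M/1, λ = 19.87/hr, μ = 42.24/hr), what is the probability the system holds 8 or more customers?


ρ = 19.87/42.24 = 0.4704
P(N ≥ n) = ρ^n = 0.4704^8 = 0.002398

Final: 0.002398


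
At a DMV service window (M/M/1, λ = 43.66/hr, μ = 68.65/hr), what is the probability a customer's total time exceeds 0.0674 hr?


W ~ Exponential(μ−λ) for M/M/1.
μ − λ = 68.65 − 43.66 = 24.9900
P(W > t) = e^{−(μ−λ)t} = e^{−1.6843} = 0.185569

Final: 0.185569


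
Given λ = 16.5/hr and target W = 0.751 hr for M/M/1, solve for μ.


W = 1/(μ−λ) ⇒ μ − λ = 1/W = 1/0.751 = 1.3316
μ = λ + 1/W = 16.5 + 1.3316 = 17.8316 per hr

Final: 17.8316 /hr


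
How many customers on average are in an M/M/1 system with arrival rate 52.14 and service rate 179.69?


ρ = λ/μ = 52.14/179.69 = 0.2902
L = ρ/(1−ρ) = 0.2902/(1 − 0.2902) = 0.2902/0.7098 = 0.4088

Final: 0.4088


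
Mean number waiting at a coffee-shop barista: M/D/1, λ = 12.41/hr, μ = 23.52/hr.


ρ = 12.41/23.52 = 0.5276
M/D/1: Lq = ρ²/(2(1−ρ)) = 0.2784/(2·0.4724) = 0.29469

Final: 0.29469


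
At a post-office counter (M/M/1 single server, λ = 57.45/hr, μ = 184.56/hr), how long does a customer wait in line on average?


ρ = 57.45/184.56 = 0.3113
Wq = ρ/(μ−λ) = 0.3113/(184.56 − 57.45) = 0.3113/127.11 = 0.002449 hr

Final: 0.002449 hr


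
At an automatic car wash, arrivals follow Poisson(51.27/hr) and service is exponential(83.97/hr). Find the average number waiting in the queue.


ρ = 51.27/83.97 = 0.6106
Lq = ρ²/(1−ρ) = 0.3728/0.3894 = 0.9573

Final: 0.9573


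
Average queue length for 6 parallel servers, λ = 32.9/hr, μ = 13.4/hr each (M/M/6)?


a = λ/μ = 2.4552; ρ = a/6 = 0.4092
P₀ = 0.085408
Lq = P₀·a^c·ρ / (c!·(1−ρ)²) = 0.085408·219.05168·0.4092/(720·0.34904)
= 0.03046

Final: 0.03046


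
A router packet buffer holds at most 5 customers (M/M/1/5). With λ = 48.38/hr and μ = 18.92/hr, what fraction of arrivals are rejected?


ρ = λ/μ = 48.38/18.92 = 2.5571
P_K = (1−ρ)ρ^K/(1−ρ^(K+1)) = (-1.5571·109.326051)/(1 − 279.555726)
= -170.229675/-278.555726 = 0.611115

Final: 0.611115


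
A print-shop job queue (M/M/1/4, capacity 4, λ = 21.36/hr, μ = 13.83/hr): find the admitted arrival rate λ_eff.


ρ = 1.5445; P_K = (1−ρ)ρ^4/(1−ρ^5) = 0.397793
λ_eff = λ(1 − P_K) = 21.36·(1 − 0.397793) = 21.36·0.602207 = 12.8631 /hr

Final: 12.8631 /hr


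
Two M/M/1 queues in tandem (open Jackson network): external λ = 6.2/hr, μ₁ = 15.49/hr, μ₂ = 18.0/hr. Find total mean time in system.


Each node sees arrival rate λ = 6.2/hr (tandem ⇒ throughput preserved).
W₁ = 1/(μ₁−λ) = 1/(15.49−6.2) = 0.10764 hr
W₂ = 1/(μ₂−λ) = 1/(18.0−6.2) = 0.08475 hr
W_total = W₁ + W₂ = 0.10764 + 0.08475 = 0.19239 hr

Final: 0.19239 hr


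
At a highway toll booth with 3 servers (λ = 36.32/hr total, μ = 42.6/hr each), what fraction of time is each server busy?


ρ = λ/(cμ) = 36.32/(3·42.6) = 36.32/127.80 = 0.2842

Final: 0.2842


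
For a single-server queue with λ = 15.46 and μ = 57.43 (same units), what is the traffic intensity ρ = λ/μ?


ρ = λ/μ = 15.46/57.43 = 0.2692

Final: 0.2692


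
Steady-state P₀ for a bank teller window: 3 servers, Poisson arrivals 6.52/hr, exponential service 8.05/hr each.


a = λ/μ = 6.52/8.05 = 0.8099; ρ = a/c = 0.2700
Σ_{k=0}^{2} a^k/k! (terms k=0..2) = 1.00000 + 0.80994 + 0.32800 = 2.13794
Tail: a^3/(3!(1−ρ)) = 0.53132/(6·0.7300) = 0.12130
P₀ = 1/(2.13794 + 0.12130) = 1/2.25924 = 0.442627

Final: 0.442627


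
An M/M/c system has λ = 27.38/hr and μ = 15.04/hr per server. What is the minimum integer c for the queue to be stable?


Stability requires cμ > λ ⇔ c > λ/μ.
λ/μ = 27.38/15.04 = 1.8205
Minimum integer c = ⌊1.8205⌋ + 1 = 2
Check: 2·15.04 = 30.08 > 27.38, while 1·15.04 = 15.04 ≤ 27.38

Final: 2 servers


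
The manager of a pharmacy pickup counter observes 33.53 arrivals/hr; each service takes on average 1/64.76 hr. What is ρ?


ρ = λ/μ = 33.53/64.76 = 0.5178

Final: 0.5178


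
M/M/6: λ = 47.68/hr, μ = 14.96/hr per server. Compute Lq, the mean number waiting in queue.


a = λ/μ = 3.1872; ρ = a/6 = 0.5312
P₀ = 0.040311
Lq = P₀·a^c·ρ / (c!·(1−ρ)²) = 0.040311·1048.16081·0.5312/(720·0.21978)
= 0.14183

Final: 0.14183


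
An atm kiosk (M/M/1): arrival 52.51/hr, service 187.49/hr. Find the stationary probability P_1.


ρ = 52.51/187.49 = 0.2801
P_n = (1−ρ)·ρ^n = (1 − 0.2801)·0.2801^1 = 0.7199·0.280068 = 0.201630

Final: 0.201630


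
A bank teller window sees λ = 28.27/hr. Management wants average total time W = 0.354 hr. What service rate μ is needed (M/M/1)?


W = 1/(μ−λ) ⇒ μ − λ = 1/W = 1/0.354 = 2.8249
μ = λ + 1/W = 28.27 + 2.8249 = 31.0949 per hr

Final: 31.0949 /hr


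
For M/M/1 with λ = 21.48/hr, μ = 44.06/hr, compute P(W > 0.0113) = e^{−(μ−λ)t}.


W ~ Exponential(μ−λ) for M/M/1.
μ − λ = 44.06 − 21.48 = 22.5800
P(W > t) = e^{−(μ−λ)t} = e^{−0.2552} = 0.774797

Final: 0.774797


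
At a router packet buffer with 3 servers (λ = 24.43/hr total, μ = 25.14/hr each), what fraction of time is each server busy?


ρ = λ/(cμ) = 24.43/(3·25.14) = 24.43/75.42 = 0.3239

Final: 0.3239


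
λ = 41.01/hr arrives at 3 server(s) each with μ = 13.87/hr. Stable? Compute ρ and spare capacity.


Total capacity cμ = 3·13.87 = 41.61/hr
ρ = λ/(cμ) = 41.01/41.61 = 0.9856
Stable ⇔ ρ < 1: YES
Spare capacity = cμ − λ = 41.61 − 41.01 = 0.60/hr

Final: ρ = 0.9856; stable; margin = 0.60/hr


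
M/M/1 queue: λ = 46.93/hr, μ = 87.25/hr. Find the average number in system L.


ρ = λ/μ = 46.93/87.25 = 0.5379
L = ρ/(1−ρ) = 0.5379/(1 − 0.5379) = 0.5379/0.4621 = 1.1639

Final: 1.1639


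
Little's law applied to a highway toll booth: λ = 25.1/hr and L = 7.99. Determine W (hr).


W = L/λ = 7.99/25.1 = 0.3183 hr

Final: 0.3183 hr


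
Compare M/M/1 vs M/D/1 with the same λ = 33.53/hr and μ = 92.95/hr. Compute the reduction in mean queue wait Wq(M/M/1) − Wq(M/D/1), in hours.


ρ = 33.53/92.95 = 0.3607
Wq(M/M/1) = ρ/(μ−λ) = 0.3607/59.42 = 0.006071 hr
Wq(M/D/1) = ρ/(2(μ−λ)) = 0.003035 hr
Savings = 0.006071 − 0.003035 = 0.003035 hr

Final: 0.003035 hr
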